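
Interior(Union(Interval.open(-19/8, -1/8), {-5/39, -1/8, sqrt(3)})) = Interval.open(-19/8, -1/8)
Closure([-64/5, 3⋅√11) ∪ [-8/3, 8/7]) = [-64/5, 3⋅√11]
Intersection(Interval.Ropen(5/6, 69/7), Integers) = Range(1, 10, 1)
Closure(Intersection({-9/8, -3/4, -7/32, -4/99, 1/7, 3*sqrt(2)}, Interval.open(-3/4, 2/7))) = {-7/32, -4/99, 1/7}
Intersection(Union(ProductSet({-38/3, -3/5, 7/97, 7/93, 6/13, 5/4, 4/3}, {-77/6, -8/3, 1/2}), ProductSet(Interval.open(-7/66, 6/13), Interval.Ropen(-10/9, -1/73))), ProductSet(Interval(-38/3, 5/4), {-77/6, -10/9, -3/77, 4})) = Union(ProductSet({-38/3, -3/5, 7/97, 7/93, 6/13, 5/4}, {-77/6}), ProductSet(Interval.open(-7/66, 6/13), {-10/9, -3/77}))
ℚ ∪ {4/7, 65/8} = ℚ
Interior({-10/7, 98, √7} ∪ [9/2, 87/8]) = (9/2, 87/8)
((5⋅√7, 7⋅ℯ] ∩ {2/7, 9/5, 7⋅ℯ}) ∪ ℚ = ℚ ∪ {7⋅ℯ}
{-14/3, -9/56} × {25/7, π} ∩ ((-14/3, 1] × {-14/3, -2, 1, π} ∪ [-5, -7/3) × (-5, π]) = {-14/3, -9/56} × {π}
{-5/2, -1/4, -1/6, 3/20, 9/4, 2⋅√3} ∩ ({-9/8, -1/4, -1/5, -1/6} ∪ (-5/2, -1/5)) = {-1/4, -1/6}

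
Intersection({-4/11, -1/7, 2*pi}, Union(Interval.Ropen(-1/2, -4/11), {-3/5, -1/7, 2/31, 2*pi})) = {-1/7, 2*pi}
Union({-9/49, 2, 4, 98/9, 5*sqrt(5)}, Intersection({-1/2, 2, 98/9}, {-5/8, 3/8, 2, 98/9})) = {-9/49, 2, 4, 98/9, 5*sqrt(5)}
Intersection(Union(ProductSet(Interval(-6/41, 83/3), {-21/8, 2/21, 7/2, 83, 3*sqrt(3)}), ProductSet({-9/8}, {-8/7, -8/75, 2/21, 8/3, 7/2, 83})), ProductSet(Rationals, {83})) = ProductSet(Union({-9/8}, Intersection(Interval(-6/41, 83/3), Rationals)), {83})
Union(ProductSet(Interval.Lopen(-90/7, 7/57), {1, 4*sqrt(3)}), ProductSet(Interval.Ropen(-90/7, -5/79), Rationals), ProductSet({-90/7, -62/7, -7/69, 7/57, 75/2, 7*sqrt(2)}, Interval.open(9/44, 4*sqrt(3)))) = Union(ProductSet({-90/7, -62/7, -7/69, 7/57, 75/2, 7*sqrt(2)}, Interval.open(9/44, 4*sqrt(3))), ProductSet(Interval.Ropen(-90/7, -5/79), Rationals), ProductSet(Interval.Lopen(-90/7, 7/57), {1, 4*sqrt(3)}))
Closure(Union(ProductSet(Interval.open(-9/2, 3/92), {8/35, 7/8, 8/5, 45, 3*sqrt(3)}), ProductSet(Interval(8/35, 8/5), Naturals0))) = Union(ProductSet(Interval(-9/2, 3/92), {8/35, 7/8, 8/5, 45, 3*sqrt(3)}), ProductSet(Interval(8/35, 8/5), Naturals0))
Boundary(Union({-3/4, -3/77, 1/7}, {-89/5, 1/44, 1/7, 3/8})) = {-89/5, -3/4, -3/77, 1/44, 1/7, 3/8}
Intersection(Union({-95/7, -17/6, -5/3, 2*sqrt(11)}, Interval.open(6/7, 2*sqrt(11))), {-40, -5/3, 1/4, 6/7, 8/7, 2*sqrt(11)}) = {-5/3, 8/7, 2*sqrt(11)}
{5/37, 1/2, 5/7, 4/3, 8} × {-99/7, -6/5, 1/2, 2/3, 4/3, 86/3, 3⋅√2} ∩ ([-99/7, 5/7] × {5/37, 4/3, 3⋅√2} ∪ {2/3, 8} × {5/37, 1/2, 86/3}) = ({8} × {1/2, 86/3}) ∪ ({5/37, 1/2, 5/7} × {4/3, 3⋅√2})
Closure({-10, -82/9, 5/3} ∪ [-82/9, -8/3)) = {-10, 5/3} ∪ [-82/9, -8/3]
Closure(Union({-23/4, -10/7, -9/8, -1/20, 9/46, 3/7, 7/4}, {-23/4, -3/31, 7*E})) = {-23/4, -10/7, -9/8, -3/31, -1/20, 9/46, 3/7, 7/4, 7*E}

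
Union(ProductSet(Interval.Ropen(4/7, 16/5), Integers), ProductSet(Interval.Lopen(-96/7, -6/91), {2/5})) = Union(ProductSet(Interval.Lopen(-96/7, -6/91), {2/5}), ProductSet(Interval.Ropen(4/7, 16/5), Integers))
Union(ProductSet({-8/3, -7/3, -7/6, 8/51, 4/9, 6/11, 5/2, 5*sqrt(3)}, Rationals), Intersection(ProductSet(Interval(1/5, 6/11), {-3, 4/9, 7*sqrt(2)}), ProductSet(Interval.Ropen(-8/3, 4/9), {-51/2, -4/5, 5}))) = ProductSet({-8/3, -7/3, -7/6, 8/51, 4/9, 6/11, 5/2, 5*sqrt(3)}, Rationals)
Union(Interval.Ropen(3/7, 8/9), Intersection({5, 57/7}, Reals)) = Union({5, 57/7}, Interval.Ropen(3/7, 8/9))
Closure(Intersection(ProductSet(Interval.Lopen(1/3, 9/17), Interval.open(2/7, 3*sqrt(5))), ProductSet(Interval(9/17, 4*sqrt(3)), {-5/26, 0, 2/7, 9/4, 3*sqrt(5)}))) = ProductSet({9/17}, {9/4})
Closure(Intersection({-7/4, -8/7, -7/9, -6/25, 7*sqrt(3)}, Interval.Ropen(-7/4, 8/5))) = {-7/4, -8/7, -7/9, -6/25}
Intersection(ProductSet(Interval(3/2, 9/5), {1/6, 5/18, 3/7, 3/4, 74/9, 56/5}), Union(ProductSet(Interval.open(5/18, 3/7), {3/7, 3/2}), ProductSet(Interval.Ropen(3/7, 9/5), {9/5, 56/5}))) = ProductSet(Interval.Ropen(3/2, 9/5), {56/5})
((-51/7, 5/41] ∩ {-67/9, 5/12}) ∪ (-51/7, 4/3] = (-51/7, 4/3]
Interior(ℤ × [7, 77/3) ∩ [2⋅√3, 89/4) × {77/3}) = ∅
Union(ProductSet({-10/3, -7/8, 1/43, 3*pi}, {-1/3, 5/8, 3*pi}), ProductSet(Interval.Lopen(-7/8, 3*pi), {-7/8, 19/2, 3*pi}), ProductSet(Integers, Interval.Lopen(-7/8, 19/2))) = Union(ProductSet({-10/3, -7/8, 1/43, 3*pi}, {-1/3, 5/8, 3*pi}), ProductSet(Integers, Interval.Lopen(-7/8, 19/2)), ProductSet(Interval.Lopen(-7/8, 3*pi), {-7/8, 19/2, 3*pi}))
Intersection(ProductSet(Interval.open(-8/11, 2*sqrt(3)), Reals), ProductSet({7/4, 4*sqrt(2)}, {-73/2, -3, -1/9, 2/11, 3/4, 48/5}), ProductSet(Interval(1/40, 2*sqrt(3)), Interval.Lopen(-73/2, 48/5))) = ProductSet({7/4}, {-3, -1/9, 2/11, 3/4, 48/5})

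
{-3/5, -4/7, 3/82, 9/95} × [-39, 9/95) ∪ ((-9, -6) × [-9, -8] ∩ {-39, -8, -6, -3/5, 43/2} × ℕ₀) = {-3/5, -4/7, 3/82, 9/95} × [-39, 9/95)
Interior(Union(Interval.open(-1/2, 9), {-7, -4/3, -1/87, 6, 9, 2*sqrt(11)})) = Interval.open(-1/2, 9)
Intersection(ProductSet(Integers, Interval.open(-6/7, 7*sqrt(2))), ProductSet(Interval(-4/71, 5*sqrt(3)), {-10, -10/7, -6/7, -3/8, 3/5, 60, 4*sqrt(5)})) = ProductSet(Range(0, 9, 1), {-3/8, 3/5, 4*sqrt(5)})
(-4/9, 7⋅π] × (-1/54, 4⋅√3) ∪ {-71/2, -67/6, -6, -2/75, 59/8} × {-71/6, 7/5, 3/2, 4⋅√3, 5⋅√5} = ((-4/9, 7⋅π] × (-1/54, 4⋅√3)) ∪ ({-71/2, -67/6, -6, -2/75, 59/8} × {-71/6, 7/5, 3/2, 4⋅√3, 5⋅√5})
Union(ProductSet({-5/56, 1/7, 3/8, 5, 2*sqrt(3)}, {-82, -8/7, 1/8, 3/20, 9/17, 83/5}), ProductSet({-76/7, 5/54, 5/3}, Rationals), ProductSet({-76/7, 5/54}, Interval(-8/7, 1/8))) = Union(ProductSet({-76/7, 5/54}, Interval(-8/7, 1/8)), ProductSet({-76/7, 5/54, 5/3}, Rationals), ProductSet({-5/56, 1/7, 3/8, 5, 2*sqrt(3)}, {-82, -8/7, 1/8, 3/20, 9/17, 83/5}))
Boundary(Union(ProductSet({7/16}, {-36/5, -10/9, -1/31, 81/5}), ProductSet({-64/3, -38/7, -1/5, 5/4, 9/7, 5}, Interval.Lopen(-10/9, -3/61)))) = Union(ProductSet({7/16}, {-36/5, -10/9, -1/31, 81/5}), ProductSet({-64/3, -38/7, -1/5, 5/4, 9/7, 5}, Interval(-10/9, -3/61)))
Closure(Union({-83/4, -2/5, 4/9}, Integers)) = Union({-83/4, -2/5, 4/9}, Integers)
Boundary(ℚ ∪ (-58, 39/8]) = (-∞, -58] ∪ [39/8, ∞)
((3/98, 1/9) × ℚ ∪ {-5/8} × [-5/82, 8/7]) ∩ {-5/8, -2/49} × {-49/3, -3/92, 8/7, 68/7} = {-5/8} × {-3/92, 8/7}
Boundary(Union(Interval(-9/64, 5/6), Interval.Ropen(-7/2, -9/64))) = {-7/2, 5/6}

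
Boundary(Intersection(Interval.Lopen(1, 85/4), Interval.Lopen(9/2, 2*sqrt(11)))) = {9/2, 2*sqrt(11)}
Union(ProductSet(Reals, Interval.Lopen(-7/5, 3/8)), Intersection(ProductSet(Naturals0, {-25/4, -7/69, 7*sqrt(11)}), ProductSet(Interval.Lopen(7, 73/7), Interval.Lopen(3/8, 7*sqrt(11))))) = Union(ProductSet(Range(8, 11, 1), {7*sqrt(11)}), ProductSet(Reals, Interval.Lopen(-7/5, 3/8)))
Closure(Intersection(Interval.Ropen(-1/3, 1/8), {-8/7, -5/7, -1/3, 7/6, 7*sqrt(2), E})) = {-1/3}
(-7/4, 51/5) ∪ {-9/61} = (-7/4, 51/5)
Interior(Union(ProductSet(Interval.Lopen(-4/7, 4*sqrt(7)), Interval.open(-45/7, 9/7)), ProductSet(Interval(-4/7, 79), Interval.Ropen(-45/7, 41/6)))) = ProductSet(Interval.open(-4/7, 79), Interval.open(-45/7, 41/6))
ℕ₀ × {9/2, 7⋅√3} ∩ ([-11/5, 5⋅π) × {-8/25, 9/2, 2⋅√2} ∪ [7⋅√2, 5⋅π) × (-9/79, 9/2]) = ({0, 1, …, 15} ∪ {10, 11, …, 15}) × {9/2}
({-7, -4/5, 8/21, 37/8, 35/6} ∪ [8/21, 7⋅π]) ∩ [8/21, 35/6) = [8/21, 35/6)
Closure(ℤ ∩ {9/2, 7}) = {7}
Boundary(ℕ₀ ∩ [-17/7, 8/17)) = {0}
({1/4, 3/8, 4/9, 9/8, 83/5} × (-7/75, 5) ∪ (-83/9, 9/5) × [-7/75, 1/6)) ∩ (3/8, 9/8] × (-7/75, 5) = ({4/9, 9/8} × (-7/75, 5)) ∪ ((3/8, 9/8] × (-7/75, 1/6))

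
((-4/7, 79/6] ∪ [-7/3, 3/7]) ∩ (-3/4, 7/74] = (-3/4, 7/74]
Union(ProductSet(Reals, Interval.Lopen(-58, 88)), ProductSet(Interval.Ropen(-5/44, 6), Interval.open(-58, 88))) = ProductSet(Reals, Interval.Lopen(-58, 88))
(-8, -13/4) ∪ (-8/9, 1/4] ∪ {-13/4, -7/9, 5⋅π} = (-8, -13/4] ∪ (-8/9, 1/4] ∪ {5⋅π}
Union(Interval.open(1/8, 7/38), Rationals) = Union(Interval(1/8, 7/38), Rationals)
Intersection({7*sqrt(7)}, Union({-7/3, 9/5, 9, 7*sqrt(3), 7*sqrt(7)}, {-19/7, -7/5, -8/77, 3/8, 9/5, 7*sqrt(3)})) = {7*sqrt(7)}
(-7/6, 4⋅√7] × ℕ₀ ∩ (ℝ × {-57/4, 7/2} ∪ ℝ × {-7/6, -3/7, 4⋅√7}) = ∅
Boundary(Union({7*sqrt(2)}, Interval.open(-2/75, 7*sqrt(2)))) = {-2/75, 7*sqrt(2)}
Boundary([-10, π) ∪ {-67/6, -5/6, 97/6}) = {-67/6, -10, 97/6, π}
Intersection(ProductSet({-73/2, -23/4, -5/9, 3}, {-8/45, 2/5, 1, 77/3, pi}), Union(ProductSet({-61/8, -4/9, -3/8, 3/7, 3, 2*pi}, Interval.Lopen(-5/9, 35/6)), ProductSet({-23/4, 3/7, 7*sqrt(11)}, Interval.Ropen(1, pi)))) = Union(ProductSet({-23/4}, {1}), ProductSet({3}, {-8/45, 2/5, 1, pi}))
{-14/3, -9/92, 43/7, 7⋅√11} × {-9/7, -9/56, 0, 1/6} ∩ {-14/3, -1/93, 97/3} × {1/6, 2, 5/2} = {-14/3} × {1/6}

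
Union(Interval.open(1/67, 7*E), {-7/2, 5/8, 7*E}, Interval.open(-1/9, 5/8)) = Union({-7/2}, Interval.Lopen(-1/9, 7*E))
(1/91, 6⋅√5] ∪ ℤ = ℤ ∪ (1/91, 6⋅√5]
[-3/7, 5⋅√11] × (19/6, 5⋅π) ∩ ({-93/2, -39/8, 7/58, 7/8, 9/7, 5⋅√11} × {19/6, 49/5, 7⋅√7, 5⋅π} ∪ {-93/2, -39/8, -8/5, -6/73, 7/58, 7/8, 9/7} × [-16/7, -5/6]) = {7/58, 7/8, 9/7, 5⋅√11} × {49/5}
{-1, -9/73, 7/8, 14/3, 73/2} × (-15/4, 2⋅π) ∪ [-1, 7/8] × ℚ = ([-1, 7/8] × ℚ) ∪ ({-1, -9/73, 7/8, 14/3, 73/2} × (-15/4, 2⋅π))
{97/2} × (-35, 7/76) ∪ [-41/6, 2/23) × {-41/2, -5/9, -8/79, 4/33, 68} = ({97/2} × (-35, 7/76)) ∪ ([-41/6, 2/23) × {-41/2, -5/9, -8/79, 4/33, 68})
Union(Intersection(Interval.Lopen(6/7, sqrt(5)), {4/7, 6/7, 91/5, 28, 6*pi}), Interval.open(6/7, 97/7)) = Interval.open(6/7, 97/7)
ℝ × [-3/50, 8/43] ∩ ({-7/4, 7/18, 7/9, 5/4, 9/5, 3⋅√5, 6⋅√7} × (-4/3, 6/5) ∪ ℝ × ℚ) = (ℝ × (ℚ ∩ [-3/50, 8/43])) ∪ ({-7/4, 7/18, 7/9, 5/4, 9/5, 3⋅√5, 6⋅√7} × [-3/50, 8/43])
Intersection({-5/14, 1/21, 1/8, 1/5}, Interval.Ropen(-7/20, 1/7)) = {1/21, 1/8}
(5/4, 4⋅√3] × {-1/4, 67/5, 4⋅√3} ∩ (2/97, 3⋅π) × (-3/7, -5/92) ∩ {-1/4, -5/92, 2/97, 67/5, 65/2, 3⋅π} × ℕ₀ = ∅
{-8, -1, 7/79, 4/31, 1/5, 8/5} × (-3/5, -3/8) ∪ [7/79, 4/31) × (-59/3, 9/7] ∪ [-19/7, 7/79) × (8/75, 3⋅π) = ([7/79, 4/31) × (-59/3, 9/7]) ∪ ({-8, -1, 7/79, 4/31, 1/5, 8/5} × (-3/5, -3/8)) ∪ ([-19/7, 7/79) × (8/75, 3⋅π))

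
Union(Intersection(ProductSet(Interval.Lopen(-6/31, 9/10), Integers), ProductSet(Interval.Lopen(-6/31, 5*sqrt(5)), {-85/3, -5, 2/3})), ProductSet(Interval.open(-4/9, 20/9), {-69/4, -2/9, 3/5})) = Union(ProductSet(Interval.open(-4/9, 20/9), {-69/4, -2/9, 3/5}), ProductSet(Interval.Lopen(-6/31, 9/10), {-5}))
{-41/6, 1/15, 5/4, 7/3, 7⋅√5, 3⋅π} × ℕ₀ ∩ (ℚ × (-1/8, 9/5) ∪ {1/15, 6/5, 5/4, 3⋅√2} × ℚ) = ({1/15, 5/4} × ℕ₀) ∪ ({-41/6, 1/15, 5/4, 7/3} × {0, 1})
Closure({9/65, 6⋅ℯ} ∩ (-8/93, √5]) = {9/65}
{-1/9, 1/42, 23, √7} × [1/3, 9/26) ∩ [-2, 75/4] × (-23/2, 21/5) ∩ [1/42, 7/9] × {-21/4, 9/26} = ∅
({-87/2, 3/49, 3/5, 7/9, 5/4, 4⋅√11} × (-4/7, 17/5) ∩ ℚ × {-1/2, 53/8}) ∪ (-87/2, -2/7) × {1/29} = ((-87/2, -2/7) × {1/29}) ∪ ({-87/2, 3/49, 3/5, 7/9, 5/4} × {-1/2})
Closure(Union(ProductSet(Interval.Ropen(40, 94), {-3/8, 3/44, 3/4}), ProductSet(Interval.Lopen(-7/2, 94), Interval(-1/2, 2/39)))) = Union(ProductSet(Interval(-7/2, 94), Interval(-1/2, 2/39)), ProductSet(Interval(40, 94), {-3/8, 3/44, 3/4}))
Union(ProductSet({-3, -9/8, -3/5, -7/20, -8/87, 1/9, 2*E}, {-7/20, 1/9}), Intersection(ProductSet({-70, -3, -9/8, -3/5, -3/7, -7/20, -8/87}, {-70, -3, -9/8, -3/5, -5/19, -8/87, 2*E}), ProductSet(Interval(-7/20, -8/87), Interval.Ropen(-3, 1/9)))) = Union(ProductSet({-7/20, -8/87}, {-3, -9/8, -3/5, -5/19, -8/87}), ProductSet({-3, -9/8, -3/5, -7/20, -8/87, 1/9, 2*E}, {-7/20, 1/9}))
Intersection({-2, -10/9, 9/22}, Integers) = {-2}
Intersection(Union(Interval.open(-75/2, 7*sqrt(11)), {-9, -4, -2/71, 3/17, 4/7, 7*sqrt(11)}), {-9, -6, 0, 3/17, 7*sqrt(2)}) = {-9, -6, 0, 3/17, 7*sqrt(2)}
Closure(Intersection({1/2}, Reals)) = {1/2}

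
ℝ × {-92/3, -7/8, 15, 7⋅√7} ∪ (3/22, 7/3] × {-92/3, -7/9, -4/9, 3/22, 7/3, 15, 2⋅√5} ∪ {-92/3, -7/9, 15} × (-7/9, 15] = ({-92/3, -7/9, 15} × (-7/9, 15]) ∪ (ℝ × {-92/3, -7/8, 15, 7⋅√7}) ∪ ((3/22, 7/3] × {-92/3, -7/9, -4/9, 3/22, 7/3, 15, 2⋅√5})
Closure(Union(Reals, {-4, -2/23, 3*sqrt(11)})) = Reals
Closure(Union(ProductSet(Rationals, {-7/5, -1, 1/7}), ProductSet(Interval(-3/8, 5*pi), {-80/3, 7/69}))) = Union(ProductSet(Interval(-3/8, 5*pi), {-80/3, 7/69}), ProductSet(Reals, {-7/5, -1, 1/7}))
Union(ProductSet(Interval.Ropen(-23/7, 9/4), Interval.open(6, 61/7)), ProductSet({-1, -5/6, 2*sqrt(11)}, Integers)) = Union(ProductSet({-1, -5/6, 2*sqrt(11)}, Integers), ProductSet(Interval.Ropen(-23/7, 9/4), Interval.open(6, 61/7)))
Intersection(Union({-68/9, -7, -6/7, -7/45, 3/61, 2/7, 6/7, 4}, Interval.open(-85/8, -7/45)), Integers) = Union({4}, Range(-10, 0, 1))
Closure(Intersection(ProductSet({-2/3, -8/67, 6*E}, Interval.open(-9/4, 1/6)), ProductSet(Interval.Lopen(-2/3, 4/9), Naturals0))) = ProductSet({-8/67}, Range(0, 1, 1))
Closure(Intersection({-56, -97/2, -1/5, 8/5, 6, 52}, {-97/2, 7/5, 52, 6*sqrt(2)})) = {-97/2, 52}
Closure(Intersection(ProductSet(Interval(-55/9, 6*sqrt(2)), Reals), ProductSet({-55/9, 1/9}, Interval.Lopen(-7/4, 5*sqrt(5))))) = ProductSet({-55/9, 1/9}, Interval(-7/4, 5*sqrt(5)))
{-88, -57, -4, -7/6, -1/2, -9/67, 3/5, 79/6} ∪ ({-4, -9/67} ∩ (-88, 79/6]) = {-88, -57, -4, -7/6, -1/2, -9/67, 3/5, 79/6}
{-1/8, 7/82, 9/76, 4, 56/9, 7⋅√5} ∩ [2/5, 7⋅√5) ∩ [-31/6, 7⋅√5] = {4, 56/9}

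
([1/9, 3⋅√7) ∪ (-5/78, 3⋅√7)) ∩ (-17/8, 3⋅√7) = (-5/78, 3⋅√7)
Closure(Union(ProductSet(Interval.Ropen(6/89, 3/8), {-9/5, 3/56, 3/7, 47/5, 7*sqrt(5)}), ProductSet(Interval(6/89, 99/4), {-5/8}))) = Union(ProductSet(Interval(6/89, 3/8), {-9/5, 3/56, 3/7, 47/5, 7*sqrt(5)}), ProductSet(Interval(6/89, 99/4), {-5/8}))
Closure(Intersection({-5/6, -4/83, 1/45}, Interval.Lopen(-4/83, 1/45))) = {1/45}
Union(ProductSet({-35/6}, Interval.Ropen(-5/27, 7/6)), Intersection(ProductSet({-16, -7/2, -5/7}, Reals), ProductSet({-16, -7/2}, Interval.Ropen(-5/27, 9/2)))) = Union(ProductSet({-35/6}, Interval.Ropen(-5/27, 7/6)), ProductSet({-16, -7/2}, Interval.Ropen(-5/27, 9/2)))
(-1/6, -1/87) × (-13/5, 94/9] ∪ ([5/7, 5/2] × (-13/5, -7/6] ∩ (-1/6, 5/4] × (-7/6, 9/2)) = (-1/6, -1/87) × (-13/5, 94/9]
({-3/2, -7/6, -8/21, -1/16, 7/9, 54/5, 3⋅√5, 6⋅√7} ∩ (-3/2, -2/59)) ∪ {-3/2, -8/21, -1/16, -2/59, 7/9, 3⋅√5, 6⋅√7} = {-3/2, -7/6, -8/21, -1/16, -2/59, 7/9, 3⋅√5, 6⋅√7}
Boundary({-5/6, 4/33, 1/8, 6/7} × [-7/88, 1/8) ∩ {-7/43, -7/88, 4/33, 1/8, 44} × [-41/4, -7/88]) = {4/33, 1/8} × {-7/88}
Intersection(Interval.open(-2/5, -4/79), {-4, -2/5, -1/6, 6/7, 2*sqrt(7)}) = {-1/6}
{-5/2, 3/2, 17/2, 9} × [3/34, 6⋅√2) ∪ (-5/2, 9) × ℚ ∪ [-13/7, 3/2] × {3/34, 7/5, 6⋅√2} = ((-5/2, 9) × ℚ) ∪ ([-13/7, 3/2] × {3/34, 7/5, 6⋅√2}) ∪ ({-5/2, 3/2, 17/2, 9} × [3/34, 6⋅√2))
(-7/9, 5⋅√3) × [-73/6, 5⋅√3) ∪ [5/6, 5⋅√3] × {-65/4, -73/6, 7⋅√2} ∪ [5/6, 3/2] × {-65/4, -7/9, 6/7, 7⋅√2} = ([5/6, 3/2] × {-65/4, -7/9, 6/7, 7⋅√2}) ∪ ([5/6, 5⋅√3] × {-65/4, -73/6, 7⋅√2}) ∪ ((-7/9, 5⋅√3) × [-73/6, 5⋅√3))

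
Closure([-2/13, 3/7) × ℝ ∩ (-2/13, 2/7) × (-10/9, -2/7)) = ({-2/13, 2/7} × [-10/9, -2/7]) ∪ ([-2/13, 2/7] × {-10/9, -2/7}) ∪ ((-2/13, 2/7) × (-10/9, -2/7))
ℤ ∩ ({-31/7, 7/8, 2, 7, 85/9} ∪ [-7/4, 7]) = {-1, 0, …, 7}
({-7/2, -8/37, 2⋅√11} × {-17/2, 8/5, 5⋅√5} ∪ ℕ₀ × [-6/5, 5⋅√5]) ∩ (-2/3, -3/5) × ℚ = ∅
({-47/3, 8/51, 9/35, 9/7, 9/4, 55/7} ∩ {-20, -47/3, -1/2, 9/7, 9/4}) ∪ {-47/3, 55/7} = {-47/3, 9/7, 9/4, 55/7}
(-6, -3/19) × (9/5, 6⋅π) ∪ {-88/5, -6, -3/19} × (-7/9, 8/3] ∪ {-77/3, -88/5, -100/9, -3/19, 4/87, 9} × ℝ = ({-77/3, -88/5, -100/9, -3/19, 4/87, 9} × ℝ) ∪ ({-88/5, -6, -3/19} × (-7/9, 8/3]) ∪ ((-6, -3/19) × (9/5, 6⋅π))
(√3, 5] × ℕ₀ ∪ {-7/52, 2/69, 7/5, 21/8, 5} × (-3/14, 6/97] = ((√3, 5] × ℕ₀) ∪ ({-7/52, 2/69, 7/5, 21/8, 5} × (-3/14, 6/97])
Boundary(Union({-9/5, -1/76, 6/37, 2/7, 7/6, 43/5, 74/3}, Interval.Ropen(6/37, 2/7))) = {-9/5, -1/76, 6/37, 2/7, 7/6, 43/5, 74/3}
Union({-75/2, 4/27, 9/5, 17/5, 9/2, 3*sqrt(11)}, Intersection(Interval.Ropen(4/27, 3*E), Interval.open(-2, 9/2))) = Union({-75/2, 3*sqrt(11)}, Interval(4/27, 9/2))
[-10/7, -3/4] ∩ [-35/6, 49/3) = [-10/7, -3/4]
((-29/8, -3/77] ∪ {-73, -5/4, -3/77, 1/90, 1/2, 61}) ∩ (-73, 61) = (-29/8, -3/77] ∪ {1/90, 1/2}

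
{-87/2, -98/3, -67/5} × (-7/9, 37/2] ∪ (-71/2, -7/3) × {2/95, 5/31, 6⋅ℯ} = ({-87/2, -98/3, -67/5} × (-7/9, 37/2]) ∪ ((-71/2, -7/3) × {2/95, 5/31, 6⋅ℯ})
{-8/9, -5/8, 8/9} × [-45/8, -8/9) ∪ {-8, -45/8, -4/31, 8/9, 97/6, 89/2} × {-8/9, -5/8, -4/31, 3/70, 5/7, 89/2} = ({-8/9, -5/8, 8/9} × [-45/8, -8/9)) ∪ ({-8, -45/8, -4/31, 8/9, 97/6, 89/2} × {-8/9, -5/8, -4/31, 3/70, 5/7, 89/2})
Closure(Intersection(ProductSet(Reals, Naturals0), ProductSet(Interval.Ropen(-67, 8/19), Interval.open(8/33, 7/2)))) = ProductSet(Interval(-67, 8/19), Range(1, 4, 1))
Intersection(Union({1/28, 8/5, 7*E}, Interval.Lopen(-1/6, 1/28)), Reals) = Union({8/5, 7*E}, Interval.Lopen(-1/6, 1/28))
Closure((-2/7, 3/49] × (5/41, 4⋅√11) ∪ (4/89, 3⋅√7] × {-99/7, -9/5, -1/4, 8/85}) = ({-2/7, 3/49} × [5/41, 4⋅√11]) ∪ ([-2/7, 3/49] × {5/41, 4⋅√11}) ∪ ((-2/7, 3/49] × (5/41, 4⋅√11)) ∪ ([4/89, 3⋅√7] × {-99/7, -9/5, -1/4, 8/85})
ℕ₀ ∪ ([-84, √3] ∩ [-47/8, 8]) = [-47/8, √3] ∪ ℕ₀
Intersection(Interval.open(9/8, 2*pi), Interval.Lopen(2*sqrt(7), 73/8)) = Interval.open(2*sqrt(7), 2*pi)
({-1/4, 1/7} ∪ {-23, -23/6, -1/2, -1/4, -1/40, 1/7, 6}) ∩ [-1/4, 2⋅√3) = {-1/4, -1/40, 1/7}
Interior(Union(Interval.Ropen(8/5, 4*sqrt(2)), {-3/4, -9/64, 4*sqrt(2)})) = Interval.open(8/5, 4*sqrt(2))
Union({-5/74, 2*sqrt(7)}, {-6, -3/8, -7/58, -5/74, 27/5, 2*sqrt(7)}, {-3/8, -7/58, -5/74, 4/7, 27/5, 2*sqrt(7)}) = {-6, -3/8, -7/58, -5/74, 4/7, 27/5, 2*sqrt(7)}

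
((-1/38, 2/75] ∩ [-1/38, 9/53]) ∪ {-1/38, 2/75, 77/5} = [-1/38, 2/75] ∪ {77/5}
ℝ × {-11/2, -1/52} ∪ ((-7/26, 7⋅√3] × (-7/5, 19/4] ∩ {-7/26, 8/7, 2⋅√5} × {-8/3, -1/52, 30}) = ℝ × {-11/2, -1/52}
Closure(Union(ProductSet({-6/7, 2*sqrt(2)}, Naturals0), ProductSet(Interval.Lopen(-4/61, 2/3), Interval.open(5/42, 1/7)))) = Union(ProductSet({-6/7, 2*sqrt(2)}, Naturals0), ProductSet({-4/61, 2/3}, Interval(5/42, 1/7)), ProductSet(Interval(-4/61, 2/3), {5/42, 1/7}), ProductSet(Interval.Lopen(-4/61, 2/3), Interval.open(5/42, 1/7)))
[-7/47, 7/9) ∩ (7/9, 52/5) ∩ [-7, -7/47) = ∅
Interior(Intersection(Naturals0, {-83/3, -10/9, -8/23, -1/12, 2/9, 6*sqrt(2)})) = EmptySet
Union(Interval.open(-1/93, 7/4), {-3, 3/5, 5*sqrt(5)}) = Union({-3, 5*sqrt(5)}, Interval.open(-1/93, 7/4))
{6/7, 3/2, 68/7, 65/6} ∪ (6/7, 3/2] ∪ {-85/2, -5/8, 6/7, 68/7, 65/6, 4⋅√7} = {-85/2, -5/8, 68/7, 65/6, 4⋅√7} ∪ [6/7, 3/2]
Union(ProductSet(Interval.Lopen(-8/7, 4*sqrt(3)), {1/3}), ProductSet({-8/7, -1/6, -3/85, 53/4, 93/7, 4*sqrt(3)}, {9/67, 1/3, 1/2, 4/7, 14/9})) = Union(ProductSet({-8/7, -1/6, -3/85, 53/4, 93/7, 4*sqrt(3)}, {9/67, 1/3, 1/2, 4/7, 14/9}), ProductSet(Interval.Lopen(-8/7, 4*sqrt(3)), {1/3}))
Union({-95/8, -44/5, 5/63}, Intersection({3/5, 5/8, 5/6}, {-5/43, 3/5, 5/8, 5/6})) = {-95/8, -44/5, 5/63, 3/5, 5/8, 5/6}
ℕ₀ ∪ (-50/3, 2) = (-50/3, 2] ∪ ℕ₀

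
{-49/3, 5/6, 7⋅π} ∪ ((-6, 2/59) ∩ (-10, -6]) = {-49/3, 5/6, 7⋅π}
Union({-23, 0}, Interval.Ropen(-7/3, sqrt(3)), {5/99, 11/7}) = Union({-23}, Interval.Ropen(-7/3, sqrt(3)))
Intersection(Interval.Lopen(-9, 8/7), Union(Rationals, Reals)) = Interval.Lopen(-9, 8/7)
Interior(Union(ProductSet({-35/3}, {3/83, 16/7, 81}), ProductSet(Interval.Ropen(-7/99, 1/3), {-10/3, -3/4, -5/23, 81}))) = EmptySet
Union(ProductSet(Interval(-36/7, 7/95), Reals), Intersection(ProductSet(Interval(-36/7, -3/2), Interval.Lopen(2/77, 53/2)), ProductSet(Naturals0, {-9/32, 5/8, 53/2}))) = ProductSet(Interval(-36/7, 7/95), Reals)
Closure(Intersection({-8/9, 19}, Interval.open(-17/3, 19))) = {-8/9}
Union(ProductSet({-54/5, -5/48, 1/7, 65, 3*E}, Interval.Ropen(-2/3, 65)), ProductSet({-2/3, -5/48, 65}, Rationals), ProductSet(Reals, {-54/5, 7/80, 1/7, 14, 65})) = Union(ProductSet({-2/3, -5/48, 65}, Rationals), ProductSet({-54/5, -5/48, 1/7, 65, 3*E}, Interval.Ropen(-2/3, 65)), ProductSet(Reals, {-54/5, 7/80, 1/7, 14, 65}))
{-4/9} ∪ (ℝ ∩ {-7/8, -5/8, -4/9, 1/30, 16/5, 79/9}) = {-7/8, -5/8, -4/9, 1/30, 16/5, 79/9}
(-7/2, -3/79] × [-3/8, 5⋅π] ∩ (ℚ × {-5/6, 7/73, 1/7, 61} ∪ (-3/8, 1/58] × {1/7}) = ((-3/8, -3/79] × {1/7}) ∪ ((ℚ ∩ (-7/2, -3/79]) × {7/73, 1/7})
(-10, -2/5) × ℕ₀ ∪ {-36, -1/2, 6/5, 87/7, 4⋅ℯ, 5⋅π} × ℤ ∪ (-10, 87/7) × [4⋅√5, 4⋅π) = ((-10, -2/5) × ℕ₀) ∪ ({-36, -1/2, 6/5, 87/7, 4⋅ℯ, 5⋅π} × ℤ) ∪ ((-10, 87/7) × [4⋅√5, 4⋅π))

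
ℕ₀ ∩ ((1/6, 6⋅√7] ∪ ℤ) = ℕ₀ ∪ {1, 2, …, 15}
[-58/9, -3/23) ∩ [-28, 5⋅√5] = [-58/9, -3/23)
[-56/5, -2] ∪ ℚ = ℚ ∪ [-56/5, -2]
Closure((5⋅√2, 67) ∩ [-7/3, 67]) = [5⋅√2, 67]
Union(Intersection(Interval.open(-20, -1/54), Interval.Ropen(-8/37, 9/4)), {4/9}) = Union({4/9}, Interval.Ropen(-8/37, -1/54))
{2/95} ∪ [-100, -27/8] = [-100, -27/8] ∪ {2/95}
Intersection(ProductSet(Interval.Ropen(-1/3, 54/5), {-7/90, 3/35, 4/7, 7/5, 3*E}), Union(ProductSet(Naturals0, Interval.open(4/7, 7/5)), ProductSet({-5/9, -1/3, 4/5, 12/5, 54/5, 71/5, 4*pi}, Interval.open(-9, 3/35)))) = ProductSet({-1/3, 4/5, 12/5}, {-7/90})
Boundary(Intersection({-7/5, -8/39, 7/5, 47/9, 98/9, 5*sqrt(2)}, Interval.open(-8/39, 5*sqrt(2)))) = {7/5, 47/9}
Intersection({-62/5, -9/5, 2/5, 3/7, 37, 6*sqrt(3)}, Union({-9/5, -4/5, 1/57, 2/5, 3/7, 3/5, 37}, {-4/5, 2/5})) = {-9/5, 2/5, 3/7, 37}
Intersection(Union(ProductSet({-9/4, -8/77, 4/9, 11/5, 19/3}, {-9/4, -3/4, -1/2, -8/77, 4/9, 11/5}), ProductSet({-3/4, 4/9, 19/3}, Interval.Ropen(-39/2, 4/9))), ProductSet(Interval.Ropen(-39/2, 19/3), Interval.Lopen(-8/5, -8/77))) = Union(ProductSet({-3/4, 4/9}, Interval.Lopen(-8/5, -8/77)), ProductSet({-9/4, -8/77, 4/9, 11/5}, {-3/4, -1/2, -8/77}))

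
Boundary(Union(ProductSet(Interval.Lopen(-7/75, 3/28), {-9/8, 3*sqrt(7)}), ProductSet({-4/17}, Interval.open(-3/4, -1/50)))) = Union(ProductSet({-4/17}, Interval(-3/4, -1/50)), ProductSet(Interval(-7/75, 3/28), {-9/8, 3*sqrt(7)}))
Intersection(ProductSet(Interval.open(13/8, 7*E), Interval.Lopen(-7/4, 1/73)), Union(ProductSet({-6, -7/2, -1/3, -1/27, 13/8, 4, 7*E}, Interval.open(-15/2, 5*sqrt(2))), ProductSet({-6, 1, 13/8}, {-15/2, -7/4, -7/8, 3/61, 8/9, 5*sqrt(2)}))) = ProductSet({4}, Interval.Lopen(-7/4, 1/73))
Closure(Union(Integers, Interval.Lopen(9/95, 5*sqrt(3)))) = Union(Integers, Interval(9/95, 5*sqrt(3)))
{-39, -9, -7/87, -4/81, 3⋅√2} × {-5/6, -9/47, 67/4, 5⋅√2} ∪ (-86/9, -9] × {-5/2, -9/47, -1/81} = ((-86/9, -9] × {-5/2, -9/47, -1/81}) ∪ ({-39, -9, -7/87, -4/81, 3⋅√2} × {-5/6, -9/47, 67/4, 5⋅√2})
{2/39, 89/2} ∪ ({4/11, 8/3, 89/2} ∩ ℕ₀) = {2/39, 89/2}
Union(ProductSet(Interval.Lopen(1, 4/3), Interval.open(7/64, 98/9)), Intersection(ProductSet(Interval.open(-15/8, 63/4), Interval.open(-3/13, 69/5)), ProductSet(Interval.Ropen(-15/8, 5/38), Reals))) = Union(ProductSet(Interval.open(-15/8, 5/38), Interval.open(-3/13, 69/5)), ProductSet(Interval.Lopen(1, 4/3), Interval.open(7/64, 98/9)))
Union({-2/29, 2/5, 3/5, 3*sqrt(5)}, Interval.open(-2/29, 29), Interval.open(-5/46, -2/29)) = Interval.open(-5/46, 29)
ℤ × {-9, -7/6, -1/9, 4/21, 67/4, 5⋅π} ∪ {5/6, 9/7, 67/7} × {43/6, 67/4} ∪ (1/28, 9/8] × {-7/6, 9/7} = ({5/6, 9/7, 67/7} × {43/6, 67/4}) ∪ ((1/28, 9/8] × {-7/6, 9/7}) ∪ (ℤ × {-9, -7/6, -1/9, 4/21, 67/4, 5⋅π})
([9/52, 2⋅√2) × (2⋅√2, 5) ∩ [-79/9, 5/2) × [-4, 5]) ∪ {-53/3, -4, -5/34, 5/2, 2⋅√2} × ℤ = ({-53/3, -4, -5/34, 5/2, 2⋅√2} × ℤ) ∪ ([9/52, 5/2) × (2⋅√2, 5))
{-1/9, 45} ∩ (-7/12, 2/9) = {-1/9}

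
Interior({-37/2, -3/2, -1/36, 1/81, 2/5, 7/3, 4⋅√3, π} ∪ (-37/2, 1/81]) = (-37/2, 1/81)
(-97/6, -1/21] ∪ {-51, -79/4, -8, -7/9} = {-51, -79/4} ∪ (-97/6, -1/21]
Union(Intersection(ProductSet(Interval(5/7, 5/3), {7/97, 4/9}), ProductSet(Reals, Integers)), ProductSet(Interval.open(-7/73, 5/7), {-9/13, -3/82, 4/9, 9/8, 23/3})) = ProductSet(Interval.open(-7/73, 5/7), {-9/13, -3/82, 4/9, 9/8, 23/3})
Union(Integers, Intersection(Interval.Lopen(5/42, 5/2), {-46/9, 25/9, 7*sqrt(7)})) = Integers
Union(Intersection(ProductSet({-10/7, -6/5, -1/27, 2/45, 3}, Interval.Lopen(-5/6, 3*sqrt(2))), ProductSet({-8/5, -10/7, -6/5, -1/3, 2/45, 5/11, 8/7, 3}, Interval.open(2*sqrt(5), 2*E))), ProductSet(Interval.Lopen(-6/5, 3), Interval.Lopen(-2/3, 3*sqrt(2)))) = ProductSet(Interval.Lopen(-6/5, 3), Interval.Lopen(-2/3, 3*sqrt(2)))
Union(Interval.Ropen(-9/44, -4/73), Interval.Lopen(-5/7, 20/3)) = Interval.Lopen(-5/7, 20/3)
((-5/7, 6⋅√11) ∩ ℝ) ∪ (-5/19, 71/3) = (-5/7, 71/3)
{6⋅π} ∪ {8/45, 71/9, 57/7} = {8/45, 71/9, 57/7, 6⋅π}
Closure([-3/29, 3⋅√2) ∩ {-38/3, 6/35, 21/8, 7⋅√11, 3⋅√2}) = {6/35, 21/8}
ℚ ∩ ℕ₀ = ℕ₀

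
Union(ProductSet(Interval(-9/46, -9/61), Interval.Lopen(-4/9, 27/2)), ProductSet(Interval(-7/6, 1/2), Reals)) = ProductSet(Interval(-7/6, 1/2), Reals)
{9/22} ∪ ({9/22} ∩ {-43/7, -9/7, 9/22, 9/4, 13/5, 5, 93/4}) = {9/22}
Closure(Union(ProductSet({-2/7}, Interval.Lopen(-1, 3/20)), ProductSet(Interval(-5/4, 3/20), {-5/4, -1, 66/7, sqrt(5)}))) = Union(ProductSet({-2/7}, Interval(-1, 3/20)), ProductSet(Interval(-5/4, 3/20), {-5/4, -1, 66/7, sqrt(5)}))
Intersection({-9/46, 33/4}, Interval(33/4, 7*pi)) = {33/4}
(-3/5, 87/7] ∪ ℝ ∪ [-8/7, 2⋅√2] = (-∞, ∞)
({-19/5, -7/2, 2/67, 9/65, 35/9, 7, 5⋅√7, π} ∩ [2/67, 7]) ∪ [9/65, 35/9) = {2/67, 7} ∪ [9/65, 35/9]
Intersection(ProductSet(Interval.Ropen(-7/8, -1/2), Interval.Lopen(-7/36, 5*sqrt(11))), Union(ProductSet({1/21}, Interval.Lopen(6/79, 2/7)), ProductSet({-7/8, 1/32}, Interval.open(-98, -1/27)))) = ProductSet({-7/8}, Interval.open(-7/36, -1/27))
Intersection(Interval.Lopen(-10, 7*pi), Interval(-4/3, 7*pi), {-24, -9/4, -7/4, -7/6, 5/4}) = {-7/6, 5/4}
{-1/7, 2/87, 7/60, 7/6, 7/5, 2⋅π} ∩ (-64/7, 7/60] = {-1/7, 2/87, 7/60}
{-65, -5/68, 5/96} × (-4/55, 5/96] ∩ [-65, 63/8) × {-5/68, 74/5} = ∅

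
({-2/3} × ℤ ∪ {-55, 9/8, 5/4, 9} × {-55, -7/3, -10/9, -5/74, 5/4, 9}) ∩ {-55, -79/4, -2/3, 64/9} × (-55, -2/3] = ({-55} × {-7/3, -10/9}) ∪ ({-2/3} × {-54, -53, …, -1})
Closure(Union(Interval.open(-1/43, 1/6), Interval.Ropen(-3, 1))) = Interval(-3, 1)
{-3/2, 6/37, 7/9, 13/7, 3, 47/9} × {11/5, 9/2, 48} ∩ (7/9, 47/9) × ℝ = {13/7, 3} × {11/5, 9/2, 48}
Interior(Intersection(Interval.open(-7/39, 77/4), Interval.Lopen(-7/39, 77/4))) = Interval.open(-7/39, 77/4)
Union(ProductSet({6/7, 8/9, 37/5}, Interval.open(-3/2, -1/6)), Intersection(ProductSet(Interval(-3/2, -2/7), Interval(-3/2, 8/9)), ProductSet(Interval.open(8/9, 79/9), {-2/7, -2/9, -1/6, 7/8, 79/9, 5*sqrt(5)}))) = ProductSet({6/7, 8/9, 37/5}, Interval.open(-3/2, -1/6))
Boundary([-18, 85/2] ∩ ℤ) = {-18, -17, …, 42}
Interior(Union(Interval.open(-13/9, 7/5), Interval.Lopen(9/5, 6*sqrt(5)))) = Union(Interval.open(-13/9, 7/5), Interval.open(9/5, 6*sqrt(5)))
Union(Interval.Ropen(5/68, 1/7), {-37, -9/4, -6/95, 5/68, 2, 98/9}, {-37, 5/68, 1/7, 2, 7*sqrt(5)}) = Union({-37, -9/4, -6/95, 2, 98/9, 7*sqrt(5)}, Interval(5/68, 1/7))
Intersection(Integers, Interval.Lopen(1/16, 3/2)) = Range(1, 2, 1)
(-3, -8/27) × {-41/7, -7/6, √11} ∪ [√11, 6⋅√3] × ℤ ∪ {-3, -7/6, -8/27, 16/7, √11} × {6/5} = ({-3, -7/6, -8/27, 16/7, √11} × {6/5}) ∪ ((-3, -8/27) × {-41/7, -7/6, √11}) ∪ ([√11, 6⋅√3] × ℤ)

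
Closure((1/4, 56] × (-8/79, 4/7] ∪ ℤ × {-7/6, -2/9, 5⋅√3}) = ({1/4, 56} × [-8/79, 4/7]) ∪ ([1/4, 56] × {-8/79, 4/7}) ∪ (ℤ × {-7/6, -2/9, 5⋅√3}) ∪ ((1/4, 56] × (-8/79, 4/7])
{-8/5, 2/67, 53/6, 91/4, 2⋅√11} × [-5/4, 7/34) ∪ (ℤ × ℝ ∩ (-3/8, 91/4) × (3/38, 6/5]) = ({0, 1, …, 22} × (3/38, 6/5]) ∪ ({-8/5, 2/67, 53/6, 91/4, 2⋅√11} × [-5/4, 7/34))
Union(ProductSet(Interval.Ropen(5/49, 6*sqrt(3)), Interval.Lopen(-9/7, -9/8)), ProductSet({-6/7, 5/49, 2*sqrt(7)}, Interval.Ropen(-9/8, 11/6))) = Union(ProductSet({-6/7, 5/49, 2*sqrt(7)}, Interval.Ropen(-9/8, 11/6)), ProductSet(Interval.Ropen(5/49, 6*sqrt(3)), Interval.Lopen(-9/7, -9/8)))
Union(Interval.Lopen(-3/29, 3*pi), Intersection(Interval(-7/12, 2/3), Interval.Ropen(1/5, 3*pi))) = Interval.Lopen(-3/29, 3*pi)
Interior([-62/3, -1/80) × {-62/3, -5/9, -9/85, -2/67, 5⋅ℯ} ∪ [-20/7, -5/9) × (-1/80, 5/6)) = (-20/7, -5/9) × (-1/80, 5/6)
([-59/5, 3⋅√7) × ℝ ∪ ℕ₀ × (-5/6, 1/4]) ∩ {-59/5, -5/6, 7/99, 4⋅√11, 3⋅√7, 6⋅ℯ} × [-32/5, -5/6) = {-59/5, -5/6, 7/99} × [-32/5, -5/6)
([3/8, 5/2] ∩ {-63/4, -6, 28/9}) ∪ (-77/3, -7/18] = (-77/3, -7/18]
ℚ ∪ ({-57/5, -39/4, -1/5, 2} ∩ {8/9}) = ℚ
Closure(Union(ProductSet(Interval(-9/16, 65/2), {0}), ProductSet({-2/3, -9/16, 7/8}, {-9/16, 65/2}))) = Union(ProductSet({-2/3, -9/16, 7/8}, {-9/16, 65/2}), ProductSet(Interval(-9/16, 65/2), {0}))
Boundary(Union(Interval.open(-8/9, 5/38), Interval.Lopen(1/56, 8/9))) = {-8/9, 8/9}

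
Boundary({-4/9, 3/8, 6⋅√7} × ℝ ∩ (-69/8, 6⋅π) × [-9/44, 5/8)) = {-4/9, 3/8, 6⋅√7} × [-9/44, 5/8]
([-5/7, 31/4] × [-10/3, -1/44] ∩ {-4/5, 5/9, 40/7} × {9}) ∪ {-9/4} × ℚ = {-9/4} × ℚ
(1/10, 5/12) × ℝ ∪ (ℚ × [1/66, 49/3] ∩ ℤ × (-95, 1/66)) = (1/10, 5/12) × ℝ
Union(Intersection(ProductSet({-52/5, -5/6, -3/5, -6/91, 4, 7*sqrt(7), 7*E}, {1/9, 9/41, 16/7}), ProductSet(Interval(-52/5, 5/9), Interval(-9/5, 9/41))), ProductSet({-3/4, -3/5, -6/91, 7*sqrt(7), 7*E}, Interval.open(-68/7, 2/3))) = Union(ProductSet({-52/5, -5/6, -3/5, -6/91}, {1/9, 9/41}), ProductSet({-3/4, -3/5, -6/91, 7*sqrt(7), 7*E}, Interval.open(-68/7, 2/3)))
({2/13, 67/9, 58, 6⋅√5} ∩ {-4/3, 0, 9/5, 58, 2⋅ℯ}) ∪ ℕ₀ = ℕ₀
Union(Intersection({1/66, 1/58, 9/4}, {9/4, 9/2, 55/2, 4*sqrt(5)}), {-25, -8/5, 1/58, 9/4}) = {-25, -8/5, 1/58, 9/4}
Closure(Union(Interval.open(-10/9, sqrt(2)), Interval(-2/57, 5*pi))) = Interval(-10/9, 5*pi)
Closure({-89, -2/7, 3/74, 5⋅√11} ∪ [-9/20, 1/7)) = {-89, 5⋅√11} ∪ [-9/20, 1/7]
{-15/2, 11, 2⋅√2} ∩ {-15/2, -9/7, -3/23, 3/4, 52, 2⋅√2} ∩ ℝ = {-15/2, 2⋅√2}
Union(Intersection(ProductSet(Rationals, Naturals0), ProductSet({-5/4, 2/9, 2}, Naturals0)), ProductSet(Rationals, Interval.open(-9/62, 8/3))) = Union(ProductSet({-5/4, 2/9, 2}, Naturals0), ProductSet(Rationals, Interval.open(-9/62, 8/3)))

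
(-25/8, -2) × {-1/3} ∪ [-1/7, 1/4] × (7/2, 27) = ((-25/8, -2) × {-1/3}) ∪ ([-1/7, 1/4] × (7/2, 27))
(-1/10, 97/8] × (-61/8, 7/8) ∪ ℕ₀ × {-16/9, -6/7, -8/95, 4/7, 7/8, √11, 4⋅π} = ((-1/10, 97/8] × (-61/8, 7/8)) ∪ (ℕ₀ × {-16/9, -6/7, -8/95, 4/7, 7/8, √11, 4⋅π})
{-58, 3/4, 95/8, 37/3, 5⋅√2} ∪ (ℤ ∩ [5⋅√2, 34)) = {-58, 3/4, 95/8, 37/3, 5⋅√2} ∪ {8, 9, …, 33}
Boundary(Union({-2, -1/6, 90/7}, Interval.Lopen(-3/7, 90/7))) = {-2, -3/7, 90/7}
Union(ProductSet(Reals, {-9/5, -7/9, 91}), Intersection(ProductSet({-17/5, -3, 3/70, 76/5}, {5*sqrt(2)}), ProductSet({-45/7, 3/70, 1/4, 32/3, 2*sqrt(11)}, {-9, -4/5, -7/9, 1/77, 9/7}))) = ProductSet(Reals, {-9/5, -7/9, 91})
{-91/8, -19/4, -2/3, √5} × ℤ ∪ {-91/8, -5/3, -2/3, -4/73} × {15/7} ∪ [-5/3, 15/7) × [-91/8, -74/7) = ({-91/8, -5/3, -2/3, -4/73} × {15/7}) ∪ ({-91/8, -19/4, -2/3, √5} × ℤ) ∪ ([-5/3, 15/7) × [-91/8, -74/7))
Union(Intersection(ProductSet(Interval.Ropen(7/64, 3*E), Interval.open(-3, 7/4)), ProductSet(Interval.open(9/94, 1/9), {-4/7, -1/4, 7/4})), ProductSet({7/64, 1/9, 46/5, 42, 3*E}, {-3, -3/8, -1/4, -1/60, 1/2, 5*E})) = Union(ProductSet({7/64, 1/9, 46/5, 42, 3*E}, {-3, -3/8, -1/4, -1/60, 1/2, 5*E}), ProductSet(Interval.Ropen(7/64, 1/9), {-4/7, -1/4}))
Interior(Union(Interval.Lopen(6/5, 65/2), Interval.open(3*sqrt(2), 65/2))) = Interval.open(6/5, 65/2)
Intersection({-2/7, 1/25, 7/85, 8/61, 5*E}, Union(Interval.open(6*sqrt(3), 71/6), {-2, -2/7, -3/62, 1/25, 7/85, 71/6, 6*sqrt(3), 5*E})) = {-2/7, 1/25, 7/85, 5*E}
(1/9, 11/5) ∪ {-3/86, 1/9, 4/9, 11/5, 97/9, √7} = {-3/86, 97/9, √7} ∪ [1/9, 11/5]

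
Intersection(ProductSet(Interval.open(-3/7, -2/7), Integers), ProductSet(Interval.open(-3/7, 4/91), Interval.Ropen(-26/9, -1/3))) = ProductSet(Interval.open(-3/7, -2/7), Range(-2, 0, 1))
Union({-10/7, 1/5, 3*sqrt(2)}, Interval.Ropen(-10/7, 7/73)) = Union({1/5, 3*sqrt(2)}, Interval.Ropen(-10/7, 7/73))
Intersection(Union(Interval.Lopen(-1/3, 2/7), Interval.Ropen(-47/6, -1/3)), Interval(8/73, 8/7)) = Interval(8/73, 2/7)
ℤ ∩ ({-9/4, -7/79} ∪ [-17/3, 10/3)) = {-5, -4, …, 3}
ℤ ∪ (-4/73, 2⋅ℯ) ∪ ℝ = (-∞, ∞)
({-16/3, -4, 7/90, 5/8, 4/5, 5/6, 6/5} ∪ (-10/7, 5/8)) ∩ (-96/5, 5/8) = {-16/3, -4} ∪ (-10/7, 5/8)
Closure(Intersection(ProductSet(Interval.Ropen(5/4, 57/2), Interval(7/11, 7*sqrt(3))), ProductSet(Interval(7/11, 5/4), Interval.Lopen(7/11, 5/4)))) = ProductSet({5/4}, Interval(7/11, 5/4))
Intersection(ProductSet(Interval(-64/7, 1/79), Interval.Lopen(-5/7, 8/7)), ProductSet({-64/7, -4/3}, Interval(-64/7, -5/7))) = EmptySet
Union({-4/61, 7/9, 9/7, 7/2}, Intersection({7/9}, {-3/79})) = {-4/61, 7/9, 9/7, 7/2}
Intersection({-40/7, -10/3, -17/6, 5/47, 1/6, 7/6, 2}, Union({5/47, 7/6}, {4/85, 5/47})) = {5/47, 7/6}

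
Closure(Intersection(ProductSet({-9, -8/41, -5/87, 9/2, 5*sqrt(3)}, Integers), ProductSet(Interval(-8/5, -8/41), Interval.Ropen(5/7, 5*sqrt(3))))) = ProductSet({-8/41}, Range(1, 9, 1))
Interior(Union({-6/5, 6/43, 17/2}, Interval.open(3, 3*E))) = Interval.open(3, 3*E)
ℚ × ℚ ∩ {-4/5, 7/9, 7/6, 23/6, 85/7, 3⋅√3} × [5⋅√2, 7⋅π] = {-4/5, 7/9, 7/6, 23/6, 85/7} × (ℚ ∩ [5⋅√2, 7⋅π])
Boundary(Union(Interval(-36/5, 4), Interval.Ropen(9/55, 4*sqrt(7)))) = {-36/5, 4*sqrt(7)}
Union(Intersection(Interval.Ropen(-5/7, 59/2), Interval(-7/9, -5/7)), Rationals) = Rationals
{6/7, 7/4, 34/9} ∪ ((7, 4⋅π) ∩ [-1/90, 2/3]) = {6/7, 7/4, 34/9}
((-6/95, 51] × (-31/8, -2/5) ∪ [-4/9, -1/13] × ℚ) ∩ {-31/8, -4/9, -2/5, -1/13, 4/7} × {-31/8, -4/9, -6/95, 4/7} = ({4/7} × {-4/9}) ∪ ({-4/9, -2/5, -1/13} × {-31/8, -4/9, -6/95, 4/7})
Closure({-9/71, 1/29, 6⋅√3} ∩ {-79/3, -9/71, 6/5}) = {-9/71}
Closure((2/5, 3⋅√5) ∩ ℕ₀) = {1, 2, …, 6}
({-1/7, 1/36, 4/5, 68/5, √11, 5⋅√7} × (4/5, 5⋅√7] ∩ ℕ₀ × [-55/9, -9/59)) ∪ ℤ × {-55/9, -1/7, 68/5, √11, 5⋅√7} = ℤ × {-55/9, -1/7, 68/5, √11, 5⋅√7}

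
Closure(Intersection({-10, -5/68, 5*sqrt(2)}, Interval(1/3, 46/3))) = {5*sqrt(2)}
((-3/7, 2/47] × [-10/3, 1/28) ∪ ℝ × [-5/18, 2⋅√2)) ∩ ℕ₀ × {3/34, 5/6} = ℕ₀ × {3/34, 5/6}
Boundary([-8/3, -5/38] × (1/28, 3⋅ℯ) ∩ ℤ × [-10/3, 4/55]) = {-2, -1} × [1/28, 4/55]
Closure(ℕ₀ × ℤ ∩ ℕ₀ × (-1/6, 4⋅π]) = ℕ₀ × {0, 1, …, 12}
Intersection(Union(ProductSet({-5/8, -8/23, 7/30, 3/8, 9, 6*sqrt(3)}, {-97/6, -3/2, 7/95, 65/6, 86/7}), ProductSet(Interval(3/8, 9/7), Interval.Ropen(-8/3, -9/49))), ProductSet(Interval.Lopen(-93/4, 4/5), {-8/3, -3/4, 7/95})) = Union(ProductSet({-5/8, -8/23, 7/30, 3/8}, {7/95}), ProductSet(Interval(3/8, 4/5), {-8/3, -3/4}))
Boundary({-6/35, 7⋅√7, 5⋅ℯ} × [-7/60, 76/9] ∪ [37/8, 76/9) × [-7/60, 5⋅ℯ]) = ({37/8, 76/9} × [-7/60, 5⋅ℯ]) ∪ ([37/8, 76/9] × {-7/60, 5⋅ℯ}) ∪ ({-6/35, 7⋅√7, 5⋅ℯ} × [-7/60, 76/9])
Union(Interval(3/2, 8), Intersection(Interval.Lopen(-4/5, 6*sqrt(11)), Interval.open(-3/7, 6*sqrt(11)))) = Interval.open(-3/7, 6*sqrt(11))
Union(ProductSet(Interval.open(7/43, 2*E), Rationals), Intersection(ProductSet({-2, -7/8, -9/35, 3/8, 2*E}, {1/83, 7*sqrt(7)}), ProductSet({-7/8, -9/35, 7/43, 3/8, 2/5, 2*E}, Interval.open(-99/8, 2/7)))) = Union(ProductSet({-7/8, -9/35, 3/8, 2*E}, {1/83}), ProductSet(Interval.open(7/43, 2*E), Rationals))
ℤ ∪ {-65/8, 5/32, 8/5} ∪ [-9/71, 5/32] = ℤ ∪ {-65/8, 8/5} ∪ [-9/71, 5/32]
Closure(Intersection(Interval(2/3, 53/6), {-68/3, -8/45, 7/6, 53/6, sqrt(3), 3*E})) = {7/6, 53/6, sqrt(3), 3*E}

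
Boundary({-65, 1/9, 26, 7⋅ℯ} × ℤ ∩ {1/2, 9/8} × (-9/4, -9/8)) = ∅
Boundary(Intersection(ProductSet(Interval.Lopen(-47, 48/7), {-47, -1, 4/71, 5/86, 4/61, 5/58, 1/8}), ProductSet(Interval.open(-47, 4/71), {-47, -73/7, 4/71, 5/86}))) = ProductSet(Interval(-47, 4/71), {-47, 4/71, 5/86})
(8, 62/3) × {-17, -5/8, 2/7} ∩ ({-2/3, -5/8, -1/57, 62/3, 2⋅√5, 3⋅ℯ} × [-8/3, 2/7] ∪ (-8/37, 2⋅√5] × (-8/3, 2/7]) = {3⋅ℯ} × {-5/8, 2/7}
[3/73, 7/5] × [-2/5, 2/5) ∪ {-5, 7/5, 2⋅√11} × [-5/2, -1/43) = ([3/73, 7/5] × [-2/5, 2/5)) ∪ ({-5, 7/5, 2⋅√11} × [-5/2, -1/43))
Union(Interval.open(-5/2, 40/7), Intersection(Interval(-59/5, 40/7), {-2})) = Interval.open(-5/2, 40/7)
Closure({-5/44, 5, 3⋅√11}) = {-5/44, 5, 3⋅√11}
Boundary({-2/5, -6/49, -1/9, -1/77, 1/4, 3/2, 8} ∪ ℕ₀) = {-2/5, -6/49, -1/9, -1/77, 1/4, 3/2} ∪ ℕ₀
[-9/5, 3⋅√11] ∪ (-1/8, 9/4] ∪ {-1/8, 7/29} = [-9/5, 3⋅√11]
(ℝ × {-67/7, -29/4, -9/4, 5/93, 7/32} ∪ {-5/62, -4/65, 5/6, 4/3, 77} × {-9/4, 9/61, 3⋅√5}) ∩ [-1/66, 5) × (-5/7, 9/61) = [-1/66, 5) × {5/93}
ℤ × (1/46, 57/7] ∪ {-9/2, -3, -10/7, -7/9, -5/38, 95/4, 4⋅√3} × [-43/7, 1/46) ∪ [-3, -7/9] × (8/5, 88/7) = (ℤ × (1/46, 57/7]) ∪ ([-3, -7/9] × (8/5, 88/7)) ∪ ({-9/2, -3, -10/7, -7/9, -5/38, 95/4, 4⋅√3} × [-43/7, 1/46))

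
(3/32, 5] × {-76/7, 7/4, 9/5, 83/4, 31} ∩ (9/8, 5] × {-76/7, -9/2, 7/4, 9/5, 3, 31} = (9/8, 5] × {-76/7, 7/4, 9/5, 31}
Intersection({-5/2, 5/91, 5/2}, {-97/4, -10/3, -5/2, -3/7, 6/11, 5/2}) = {-5/2, 5/2}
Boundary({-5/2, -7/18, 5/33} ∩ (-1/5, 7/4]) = {5/33}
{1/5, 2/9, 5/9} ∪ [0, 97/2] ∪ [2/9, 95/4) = [0, 97/2]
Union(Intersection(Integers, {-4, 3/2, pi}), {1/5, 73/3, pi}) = {-4, 1/5, 73/3, pi}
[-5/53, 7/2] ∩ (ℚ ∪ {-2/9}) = ℚ ∩ [-5/53, 7/2]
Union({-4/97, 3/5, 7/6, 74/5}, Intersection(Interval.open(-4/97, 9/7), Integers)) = Union({-4/97, 3/5, 7/6, 74/5}, Range(0, 2, 1))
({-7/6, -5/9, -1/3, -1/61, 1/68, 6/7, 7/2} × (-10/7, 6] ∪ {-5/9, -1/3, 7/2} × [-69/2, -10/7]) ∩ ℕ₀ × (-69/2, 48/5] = ∅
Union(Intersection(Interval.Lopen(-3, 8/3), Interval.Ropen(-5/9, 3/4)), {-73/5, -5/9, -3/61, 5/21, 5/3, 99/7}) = Union({-73/5, 5/3, 99/7}, Interval.Ropen(-5/9, 3/4))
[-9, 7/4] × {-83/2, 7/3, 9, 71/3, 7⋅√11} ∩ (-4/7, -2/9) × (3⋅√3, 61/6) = (-4/7, -2/9) × {9}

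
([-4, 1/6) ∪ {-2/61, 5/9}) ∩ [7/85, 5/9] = [7/85, 1/6) ∪ {5/9}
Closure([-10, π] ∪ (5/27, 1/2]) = [-10, π]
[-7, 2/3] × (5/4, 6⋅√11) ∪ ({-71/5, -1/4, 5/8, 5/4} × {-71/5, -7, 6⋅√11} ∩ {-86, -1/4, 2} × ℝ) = ({-1/4} × {-71/5, -7, 6⋅√11}) ∪ ([-7, 2/3] × (5/4, 6⋅√11))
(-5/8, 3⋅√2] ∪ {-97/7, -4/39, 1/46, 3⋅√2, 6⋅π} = {-97/7, 6⋅π} ∪ (-5/8, 3⋅√2]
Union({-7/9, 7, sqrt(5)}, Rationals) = Union({sqrt(5)}, Rationals)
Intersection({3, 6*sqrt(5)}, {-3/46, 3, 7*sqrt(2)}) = {3}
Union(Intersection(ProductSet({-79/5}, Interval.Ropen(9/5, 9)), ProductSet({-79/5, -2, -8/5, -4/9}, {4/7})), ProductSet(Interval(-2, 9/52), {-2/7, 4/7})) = ProductSet(Interval(-2, 9/52), {-2/7, 4/7})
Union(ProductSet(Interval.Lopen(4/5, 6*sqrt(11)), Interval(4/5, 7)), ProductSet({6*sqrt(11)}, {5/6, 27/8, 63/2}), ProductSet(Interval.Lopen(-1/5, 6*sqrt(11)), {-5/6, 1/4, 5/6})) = Union(ProductSet({6*sqrt(11)}, {5/6, 27/8, 63/2}), ProductSet(Interval.Lopen(-1/5, 6*sqrt(11)), {-5/6, 1/4, 5/6}), ProductSet(Interval.Lopen(4/5, 6*sqrt(11)), Interval(4/5, 7)))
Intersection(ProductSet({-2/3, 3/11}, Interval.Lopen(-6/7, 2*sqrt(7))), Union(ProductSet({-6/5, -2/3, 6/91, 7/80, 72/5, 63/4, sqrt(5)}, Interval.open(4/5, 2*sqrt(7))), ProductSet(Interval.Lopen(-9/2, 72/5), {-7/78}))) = Union(ProductSet({-2/3}, Interval.open(4/5, 2*sqrt(7))), ProductSet({-2/3, 3/11}, {-7/78}))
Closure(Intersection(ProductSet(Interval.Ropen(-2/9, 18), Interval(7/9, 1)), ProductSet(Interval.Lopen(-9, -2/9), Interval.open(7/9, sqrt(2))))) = ProductSet({-2/9}, Interval(7/9, 1))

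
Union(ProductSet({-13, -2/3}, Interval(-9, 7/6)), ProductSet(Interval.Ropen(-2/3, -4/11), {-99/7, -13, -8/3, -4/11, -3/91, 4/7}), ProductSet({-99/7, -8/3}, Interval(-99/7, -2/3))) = Union(ProductSet({-99/7, -8/3}, Interval(-99/7, -2/3)), ProductSet({-13, -2/3}, Interval(-9, 7/6)), ProductSet(Interval.Ropen(-2/3, -4/11), {-99/7, -13, -8/3, -4/11, -3/91, 4/7}))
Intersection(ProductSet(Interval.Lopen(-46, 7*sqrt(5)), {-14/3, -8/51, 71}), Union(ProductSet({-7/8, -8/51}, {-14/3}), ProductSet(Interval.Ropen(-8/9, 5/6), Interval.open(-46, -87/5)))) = ProductSet({-7/8, -8/51}, {-14/3})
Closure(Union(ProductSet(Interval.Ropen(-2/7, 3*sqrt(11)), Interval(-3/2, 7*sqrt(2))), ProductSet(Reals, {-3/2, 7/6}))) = Union(ProductSet(Interval(-2/7, 3*sqrt(11)), Interval(-3/2, 7*sqrt(2))), ProductSet(Reals, {-3/2, 7/6}))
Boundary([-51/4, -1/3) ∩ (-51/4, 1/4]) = {-51/4, -1/3}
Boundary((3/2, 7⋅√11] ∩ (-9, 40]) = {3/2, 7⋅√11}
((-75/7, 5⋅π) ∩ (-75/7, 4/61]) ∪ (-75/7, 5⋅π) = (-75/7, 5⋅π)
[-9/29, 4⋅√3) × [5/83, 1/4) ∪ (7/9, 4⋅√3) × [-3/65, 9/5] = ([-9/29, 4⋅√3) × [5/83, 1/4)) ∪ ((7/9, 4⋅√3) × [-3/65, 9/5])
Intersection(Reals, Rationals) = Rationals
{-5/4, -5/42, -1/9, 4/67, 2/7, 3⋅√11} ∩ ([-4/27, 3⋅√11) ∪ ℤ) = {-5/42, -1/9, 4/67, 2/7}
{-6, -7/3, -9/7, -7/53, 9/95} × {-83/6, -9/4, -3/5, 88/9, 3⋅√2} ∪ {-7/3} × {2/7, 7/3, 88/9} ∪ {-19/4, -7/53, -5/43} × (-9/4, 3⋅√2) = ({-7/3} × {2/7, 7/3, 88/9}) ∪ ({-19/4, -7/53, -5/43} × (-9/4, 3⋅√2)) ∪ ({-6, -7/3, -9/7, -7/53, 9/95} × {-83/6, -9/4, -3/5, 88/9, 3⋅√2})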